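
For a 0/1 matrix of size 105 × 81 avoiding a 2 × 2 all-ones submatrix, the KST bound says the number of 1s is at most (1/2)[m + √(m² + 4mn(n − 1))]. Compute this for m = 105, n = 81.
z(105, 81; 2, 2) ≤ (1/2)[105 + √(105² + 4·105·81·80)] = (1/2)[105 + √2732625] = 879.0327

Kővári–Sós–Turán: let r_1, ..., r_105 be the row sums and z = Σ r_i the total number of 1s. Each pair of columns can share at most one row with both entries 1 (else a 2×2 all-ones block appears), so Σ_i C(r_i, 2) ≤ C(81, 2) = 3240. By convexity Σ_i C(r_i, 2) ≥ 105·C(z/105, 2) = z(z − 105)/(2·105), giving z² − 105z − 105·81·80 ≤ 0 and hence z ≤ (1/2)[105 + √(11025 + 4·680400)] = (1/2)[105 + √2732625] ≈ (1/2)(105 + 1653.0653) = 879.0327.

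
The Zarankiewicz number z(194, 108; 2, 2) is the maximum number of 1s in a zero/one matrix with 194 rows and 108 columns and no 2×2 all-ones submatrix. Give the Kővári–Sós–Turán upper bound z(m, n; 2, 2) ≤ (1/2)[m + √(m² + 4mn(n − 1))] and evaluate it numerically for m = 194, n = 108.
z(194, 108; 2, 2) ≤ (1/2)[194 + √(194² + 4·194·108·107)] = (1/2)[194 + √9005092] = 1597.4243

Kővári–Sós–Turán: let r_1, ..., r_194 be the row sums and z = Σ r_i the total number of 1s. Each pair of columns can share at most one row with both entries 1 (else a 2×2 all-ones block appears), so Σ_i C(r_i, 2) ≤ C(108, 2) = 5778. By convexity Σ_i C(r_i, 2) ≥ 194·C(z/194, 2) = z(z − 194)/(2·194), giving z² − 194z − 194·108·107 ≤ 0 and hence z ≤ (1/2)[194 + √(37636 + 4·2241864)] = (1/2)[194 + √9005092] ≈ (1/2)(194 + 3000.8485) = 1597.4243.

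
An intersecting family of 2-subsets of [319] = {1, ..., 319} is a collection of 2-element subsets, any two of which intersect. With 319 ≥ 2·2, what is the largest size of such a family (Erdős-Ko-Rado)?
max |F| = C(318, 1) = 318

Erdős-Ko-Rado (1961): when n ≥ 2k, max |F| = C(n−1, k−1). The bound is attained by the star {A : i ∈ A} for any fixed i ∈ [n]. Here C(319−1, 2−1) = C(318, 1) = 318.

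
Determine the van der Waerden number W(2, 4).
W(2, 4) = 35

W(2, 4) = 35. The lower bound W(2, 4) > 34 comes from an explicit good 2-colouring of [1, 34]; the upper bound W(2, 4) ≤ 35 was verified by exhaustive search over 2-colourings of [1, 35].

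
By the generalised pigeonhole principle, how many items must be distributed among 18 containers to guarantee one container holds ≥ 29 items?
n = (29 − 1)·18 + 1 = 505

By the generalised pigeonhole principle, to guarantee some box contains ≥ r objects we need more than (r − 1) · k objects total. Threshold: n = (r − 1) · k + 1. With r = 29 and k = 18: n = 28 · 18 + 1 = 504 + 1 = 505. For n = 504 = 28 · 18, we can put exactly 28 objects in every box, avoiding 29 in any single one — so 505 is tight.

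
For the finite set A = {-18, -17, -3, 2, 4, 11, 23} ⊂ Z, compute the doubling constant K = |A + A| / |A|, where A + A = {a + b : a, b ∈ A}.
K = |A + A| / |A| = 25/7

Enumerate A + A = {a + b : a, b ∈ A}. With |A| = 7, there are |A|^2 = 49 ordered sum pairs; collecting distinct values, A + A = {-36, -35, -34, -21, -20, -16, -15, -14, -13, -7, -6, -1, 1, 4, 5, 6, 8, 13, 15, 20, 22, 25, 27, 34, 46}, so |A + A| = 25. Thus K = 25/7. For comparison, the minimum possible |A + A| over all 7-element sets is 2·7 − 1 = 13 (so min K = 13/7), attained only by arithmetic progressions.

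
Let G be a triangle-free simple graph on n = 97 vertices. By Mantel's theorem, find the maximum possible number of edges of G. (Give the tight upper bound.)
ex(97, K_3) = ⌊97^2/4⌋ = 2352

Mantel (1907): a triangle-free graph on n vertices has at most ⌊n^2/4⌋ edges, with equality for the complete bipartite graph K_{⌊n/2⌋, ⌈n/2⌉}. For n = 97: ⌊97^2/4⌋ = ⌊9409/4⌋ = 2352. The extremal graph is K_{48, 49}, which has 48·49 = 2352 edges.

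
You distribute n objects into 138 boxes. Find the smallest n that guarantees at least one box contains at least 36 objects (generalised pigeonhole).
n = (36 − 1)·138 + 1 = 4831

By the generalised pigeonhole principle, to guarantee some box contains ≥ r objects we need more than (r − 1) · k objects total. Threshold: n = (r − 1) · k + 1. With r = 36 and k = 138: n = 35 · 138 + 1 = 4830 + 1 = 4831. For n = 4830 = 35 · 138, we can put exactly 35 objects in every box, avoiding 36 in any single one — so 4831 is tight.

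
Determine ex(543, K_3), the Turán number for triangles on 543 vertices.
ex(543, K_3) = ⌊543^2/4⌋ = 73712

Mantel (1907): a triangle-free graph on n vertices has at most ⌊n^2/4⌋ edges, with equality for the complete bipartite graph K_{⌊n/2⌋, ⌈n/2⌉}. For n = 543: ⌊543^2/4⌋ = ⌊294849/4⌋ = 73712. The extremal graph is K_{271, 272}, which has 271·272 = 73712 edges.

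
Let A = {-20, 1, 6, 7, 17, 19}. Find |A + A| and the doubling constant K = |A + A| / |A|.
K = |A + A| / |A| = 21/6 = 7/2

Enumerate A + A = {a + b : a, b ∈ A}. With |A| = 6, there are |A|^2 = 36 ordered sum pairs; collecting distinct values, A + A = {-40, -19, -14, -13, -3, -1, 2, 7, 8, 12, 13, 14, 18, 20, 23, 24, 25, 26, 34, 36, 38}, so |A + A| = 21. Thus K = 21/6 = 7/2. For comparison, the minimum possible |A + A| over all 6-element sets is 2·6 − 1 = 11 (so min K = 11/6), attained only by arithmetic progressions.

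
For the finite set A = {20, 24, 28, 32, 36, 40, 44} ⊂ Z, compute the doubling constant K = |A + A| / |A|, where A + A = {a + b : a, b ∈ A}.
K = |A + A| / |A| = 13/7

Enumerate A + A = {a + b : a, b ∈ A}. With |A| = 7, there are |A|^2 = 49 ordered sum pairs; collecting distinct values, A + A = {40, 44, 48, 52, 56, 60, 64, 68, 72, 76, 80, 84, 88}, so |A + A| = 13. Thus K = 13/7. Here |A + A| = 2|A| − 1 = 13, the minimum possible — so K = 13/7 is minimal, which holds iff A is an arithmetic progression.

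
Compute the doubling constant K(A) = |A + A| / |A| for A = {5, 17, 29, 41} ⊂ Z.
K = |A + A| / |A| = 7/4

Enumerate A + A = {a + b : a, b ∈ A}. With |A| = 4, there are |A|^2 = 16 ordered sum pairs; collecting distinct values, A + A = {10, 22, 34, 46, 58, 70, 82}, so |A + A| = 7. Thus K = 7/4. Here |A + A| = 2|A| − 1 = 7, the minimum possible — so K = 7/4 is minimal, which holds iff A is an arithmetic progression.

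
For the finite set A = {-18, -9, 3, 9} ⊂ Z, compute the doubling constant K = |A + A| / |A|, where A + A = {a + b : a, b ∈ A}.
K = |A + A| / |A| = 10/4 = 5/2

Enumerate A + A = {a + b : a, b ∈ A}. With |A| = 4, there are |A|^2 = 16 ordered sum pairs; collecting distinct values, A + A = {-36, -27, -18, -15, -9, -6, 0, 6, 12, 18}, so |A + A| = 10. Thus K = 10/4 = 5/2. For comparison, the minimum possible |A + A| over all 4-element sets is 2·4 − 1 = 7 (so min K = 7/4), attained only by arithmetic progressions.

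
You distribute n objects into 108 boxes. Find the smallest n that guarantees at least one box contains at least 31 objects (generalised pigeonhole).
n = (31 − 1)·108 + 1 = 3241

By the generalised pigeonhole principle, to guarantee some box contains ≥ r objects we need more than (r − 1) · k objects total. Threshold: n = (r − 1) · k + 1. With r = 31 and k = 108: n = 30 · 108 + 1 = 3240 + 1 = 3241. For n = 3240 = 30 · 108, we can put exactly 30 objects in every box, avoiding 31 in any single one — so 3241 is tight.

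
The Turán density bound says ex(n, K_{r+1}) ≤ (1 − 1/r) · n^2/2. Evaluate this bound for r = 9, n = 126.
Turán density bound = (8/9) · 126^2/2 = 7056

Turán's theorem: ex(n, K_{r+1}) is achieved by the complete r-partite Turán graph T(n, r) with parts as balanced as possible, and is at most (1 − 1/r) · n^2/2. For r = 9, n = 126: the density bound is (8/9) · 15876/2 = 7056. Since 9 ∣ 126, the Turán graph T(126, 9) has parts of equal size 14, and its edge count e(T(126, 9)) = 7056 attains the density bound exactly.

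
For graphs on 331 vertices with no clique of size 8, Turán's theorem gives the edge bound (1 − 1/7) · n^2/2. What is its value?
Turán density bound = (6/7) · 331^2/2 = 328683/7 ≈ 46954.7143

Turán's theorem: ex(n, K_{r+1}) is achieved by the complete r-partite Turán graph T(n, r) with parts as balanced as possible, and is at most (1 − 1/r) · n^2/2. For r = 7, n = 331: the density bound is (6/7) · 109561/2 = 328683/7 ≈ 46954.7143. The integer-valued extremum is e(T(331, 7)) = 46954, which is strictly less than the density bound 328683/7 since 7 ∤ 331 (the parts of T(331, 7) cannot all be equal).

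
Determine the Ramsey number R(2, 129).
R(2, 129) = 129

R(2, k) = k for all k ≥ 2: in a 2-colouring of K_k, either some edge is red (a red K_2) or all edges are blue (a blue K_k). And K_{128} coloured all-blue has no blue K_129, so R(2, 129) > 128. Hence R(2, 129) = 129.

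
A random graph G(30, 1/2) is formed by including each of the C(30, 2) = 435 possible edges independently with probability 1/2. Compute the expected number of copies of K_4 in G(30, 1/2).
E[# K_4] = C(30, 4) · (1/2)^C(4, 2) = 27405 / 2^6 = 428.203125

For each 4-subset S of vertices (there are C(30, 4) = 27405 such S), let X_S = 1 if S induces a K_4 (all C(4, 2) = 6 edges present). Then P(X_S = 1) = (1/2)^6 = 1/64. By linearity of expectation, E[# K_4] = C(30, 4) · (1/2)^6 = 27405 / 64 = 428.203125.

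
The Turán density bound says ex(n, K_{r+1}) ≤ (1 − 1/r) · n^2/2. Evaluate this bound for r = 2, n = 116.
Turán density bound = (1/2) · 116^2/2 = 3364

Turán's theorem: ex(n, K_{r+1}) is achieved by the complete r-partite Turán graph T(n, r) with parts as balanced as possible, and is at most (1 − 1/r) · n^2/2. For r = 2, n = 116: the density bound is (1/2) · 13456/2 = 3364. Since 2 ∣ 116, the Turán graph T(116, 2) has parts of equal size 58, and its edge count e(T(116, 2)) = 3364 attains the density bound exactly.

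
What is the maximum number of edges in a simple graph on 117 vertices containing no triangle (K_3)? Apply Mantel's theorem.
ex(117, K_3) = ⌊117^2/4⌋ = 3422

Mantel (1907): a triangle-free graph on n vertices has at most ⌊n^2/4⌋ edges, with equality for the complete bipartite graph K_{⌊n/2⌋, ⌈n/2⌉}. For n = 117: ⌊117^2/4⌋ = ⌊13689/4⌋ = 3422. The extremal graph is K_{58, 59}, which has 58·59 = 3422 edges.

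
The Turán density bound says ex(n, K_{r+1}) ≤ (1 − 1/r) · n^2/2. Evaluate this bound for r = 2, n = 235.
Turán density bound = (1/2) · 235^2/2 = 55225/4 ≈ 13806.25

Turán's theorem: ex(n, K_{r+1}) is achieved by the complete r-partite Turán graph T(n, r) with parts as balanced as possible, and is at most (1 − 1/r) · n^2/2. For r = 2, n = 235: the density bound is (1/2) · 55225/2 = 55225/4 ≈ 13806.25. The integer-valued extremum is e(T(235, 2)) = 13806, which is strictly less than the density bound 55225/4 since 2 ∤ 235 (the parts of T(235, 2) cannot all be equal).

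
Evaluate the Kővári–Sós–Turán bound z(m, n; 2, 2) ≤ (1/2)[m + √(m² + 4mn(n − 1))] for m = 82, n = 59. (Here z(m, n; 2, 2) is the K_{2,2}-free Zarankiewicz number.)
z(82, 59; 2, 2) ≤ (1/2)[82 + √(82² + 4·82·59·58)] = (1/2)[82 + √1129140] = 572.305

Kővári–Sós–Turán: let r_1, ..., r_82 be the row sums and z = Σ r_i the total number of 1s. Each pair of columns can share at most one row with both entries 1 (else a 2×2 all-ones block appears), so Σ_i C(r_i, 2) ≤ C(59, 2) = 1711. By convexity Σ_i C(r_i, 2) ≥ 82·C(z/82, 2) = z(z − 82)/(2·82), giving z² − 82z − 82·59·58 ≤ 0 and hence z ≤ (1/2)[82 + √(6724 + 4·280604)] = (1/2)[82 + √1129140] ≈ (1/2)(82 + 1062.61) = 572.305.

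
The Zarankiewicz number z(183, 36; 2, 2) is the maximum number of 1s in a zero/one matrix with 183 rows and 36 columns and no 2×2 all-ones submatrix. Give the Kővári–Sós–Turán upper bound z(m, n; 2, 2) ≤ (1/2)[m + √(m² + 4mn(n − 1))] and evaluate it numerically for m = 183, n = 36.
z(183, 36; 2, 2) ≤ (1/2)[183 + √(183² + 4·183·36·35)] = (1/2)[183 + √955809] = 580.3274

Kővári–Sós–Turán: let r_1, ..., r_183 be the row sums and z = Σ r_i the total number of 1s. Each pair of columns can share at most one row with both entries 1 (else a 2×2 all-ones block appears), so Σ_i C(r_i, 2) ≤ C(36, 2) = 630. By convexity Σ_i C(r_i, 2) ≥ 183·C(z/183, 2) = z(z − 183)/(2·183), giving z² − 183z − 183·36·35 ≤ 0 and hence z ≤ (1/2)[183 + √(33489 + 4·230580)] = (1/2)[183 + √955809] ≈ (1/2)(183 + 977.6548) = 580.3274.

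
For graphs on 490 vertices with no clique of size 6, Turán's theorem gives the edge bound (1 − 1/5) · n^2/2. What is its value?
Turán density bound = (4/5) · 490^2/2 = 96040

Turán's theorem: ex(n, K_{r+1}) is achieved by the complete r-partite Turán graph T(n, r) with parts as balanced as possible, and is at most (1 − 1/r) · n^2/2. For r = 5, n = 490: the density bound is (4/5) · 240100/2 = 96040. Since 5 ∣ 490, the Turán graph T(490, 5) has parts of equal size 98, and its edge count e(T(490, 5)) = 96040 attains the density bound exactly.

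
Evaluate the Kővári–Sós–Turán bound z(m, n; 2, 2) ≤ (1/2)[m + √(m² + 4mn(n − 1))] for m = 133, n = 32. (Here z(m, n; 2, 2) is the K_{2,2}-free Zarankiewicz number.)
z(133, 32; 2, 2) ≤ (1/2)[133 + √(133² + 4·133·32·31)] = (1/2)[133 + √545433] = 435.7672

Kővári–Sós–Turán: let r_1, ..., r_133 be the row sums and z = Σ r_i the total number of 1s. Each pair of columns can share at most one row with both entries 1 (else a 2×2 all-ones block appears), so Σ_i C(r_i, 2) ≤ C(32, 2) = 496. By convexity Σ_i C(r_i, 2) ≥ 133·C(z/133, 2) = z(z − 133)/(2·133), giving z² − 133z − 133·32·31 ≤ 0 and hence z ≤ (1/2)[133 + √(17689 + 4·131936)] = (1/2)[133 + √545433] ≈ (1/2)(133 + 738.5344) = 435.7672.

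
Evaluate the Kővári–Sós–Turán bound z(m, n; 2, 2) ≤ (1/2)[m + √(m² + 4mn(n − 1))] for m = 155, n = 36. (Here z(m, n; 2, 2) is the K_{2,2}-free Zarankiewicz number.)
z(155, 36; 2, 2) ≤ (1/2)[155 + √(155² + 4·155·36·35)] = (1/2)[155 + √805225] = 526.1717

Kővári–Sós–Turán: let r_1, ..., r_155 be the row sums and z = Σ r_i the total number of 1s. Each pair of columns can share at most one row with both entries 1 (else a 2×2 all-ones block appears), so Σ_i C(r_i, 2) ≤ C(36, 2) = 630. By convexity Σ_i C(r_i, 2) ≥ 155·C(z/155, 2) = z(z − 155)/(2·155), giving z² − 155z − 155·36·35 ≤ 0 and hence z ≤ (1/2)[155 + √(24025 + 4·195300)] = (1/2)[155 + √805225] ≈ (1/2)(155 + 897.3433) = 526.1717.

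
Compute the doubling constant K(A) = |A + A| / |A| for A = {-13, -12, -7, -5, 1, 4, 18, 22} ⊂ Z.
K = |A + A| / |A| = 34/8 = 17/4

Enumerate A + A = {a + b : a, b ∈ A}. With |A| = 8, there are |A|^2 = 64 ordered sum pairs; collecting distinct values, A + A = {-26, -25, -24, -20, -19, -18, -17, -14, -12, -11, -10, -9, -8, -6, -4, -3, -1, 2, 5, 6, 8, 9, 10, 11, 13, 15, 17, 19, 22, 23, 26, 36, 40, 44}, so |A + A| = 34. Thus K = 34/8 = 17/4. For comparison, the minimum possible |A + A| over all 8-element sets is 2·8 − 1 = 15 (so min K = 15/8), attained only by arithmetic progressions.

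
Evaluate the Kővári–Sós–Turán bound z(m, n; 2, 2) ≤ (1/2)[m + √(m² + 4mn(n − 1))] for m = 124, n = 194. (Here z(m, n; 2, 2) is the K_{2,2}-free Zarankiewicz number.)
z(124, 194; 2, 2) ≤ (1/2)[124 + √(124² + 4·124·194·193)] = (1/2)[124 + √18586608] = 2217.6094

Kővári–Sós–Turán: let r_1, ..., r_124 be the row sums and z = Σ r_i the total number of 1s. Each pair of columns can share at most one row with both entries 1 (else a 2×2 all-ones block appears), so Σ_i C(r_i, 2) ≤ C(194, 2) = 18721. By convexity Σ_i C(r_i, 2) ≥ 124·C(z/124, 2) = z(z − 124)/(2·124), giving z² − 124z − 124·194·193 ≤ 0 and hence z ≤ (1/2)[124 + √(15376 + 4·4642808)] = (1/2)[124 + √18586608] ≈ (1/2)(124 + 4311.2189) = 2217.6094.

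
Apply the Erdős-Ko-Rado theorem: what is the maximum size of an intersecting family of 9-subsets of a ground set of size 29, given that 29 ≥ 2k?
max |F| = C(28, 8) = 3108105

Erdős-Ko-Rado (1961): when n ≥ 2k, max |F| = C(n−1, k−1). The bound is attained by the star {A : i ∈ A} for any fixed i ∈ [n]. Here C(29−1, 9−1) = C(28, 8) = 3108105.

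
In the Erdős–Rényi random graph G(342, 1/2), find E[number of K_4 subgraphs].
E[# K_4] = C(342, 4) · (1/2)^C(4, 2) = 560077155 / 2^6 = 8751205.546875

For each 4-subset S of vertices (there are C(342, 4) = 560077155 such S), let X_S = 1 if S induces a K_4 (all C(4, 2) = 6 edges present). Then P(X_S = 1) = (1/2)^6 = 1/64. By linearity of expectation, E[# K_4] = C(342, 4) · (1/2)^6 = 560077155 / 64 = 8751205.546875.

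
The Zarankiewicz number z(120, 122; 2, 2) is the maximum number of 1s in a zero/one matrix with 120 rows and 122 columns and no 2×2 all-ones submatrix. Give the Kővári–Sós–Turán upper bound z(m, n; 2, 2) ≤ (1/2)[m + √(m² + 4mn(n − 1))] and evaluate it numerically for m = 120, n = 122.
z(120, 122; 2, 2) ≤ (1/2)[120 + √(120² + 4·120·122·121)] = (1/2)[120 + √7100160] = 1392.3063

Kővári–Sós–Turán: let r_1, ..., r_120 be the row sums and z = Σ r_i the total number of 1s. Each pair of columns can share at most one row with both entries 1 (else a 2×2 all-ones block appears), so Σ_i C(r_i, 2) ≤ C(122, 2) = 7381. By convexity Σ_i C(r_i, 2) ≥ 120·C(z/120, 2) = z(z − 120)/(2·120), giving z² − 120z − 120·122·121 ≤ 0 and hence z ≤ (1/2)[120 + √(14400 + 4·1771440)] = (1/2)[120 + √7100160] ≈ (1/2)(120 + 2664.6125) = 1392.3063.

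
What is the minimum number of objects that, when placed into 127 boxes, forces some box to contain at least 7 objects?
n = (7 − 1)·127 + 1 = 763

By the generalised pigeonhole principle, to guarantee some box contains ≥ r objects we need more than (r − 1) · k objects total. Threshold: n = (r − 1) · k + 1. With r = 7 and k = 127: n = 6 · 127 + 1 = 762 + 1 = 763. For n = 762 = 6 · 127, we can put exactly 6 objects in every box, avoiding 7 in any single one — so 763 is tight.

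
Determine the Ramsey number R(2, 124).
R(2, 124) = 124

R(2, k) = k for all k ≥ 2: in a 2-colouring of K_k, either some edge is red (a red K_2) or all edges are blue (a blue K_k). And K_{123} coloured all-blue has no blue K_124, so R(2, 124) > 123. Hence R(2, 124) = 124.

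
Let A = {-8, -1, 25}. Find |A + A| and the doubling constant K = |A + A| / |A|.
K = |A + A| / |A| = 6/3 = 2

Enumerate A + A = {a + b : a, b ∈ A}. With |A| = 3, there are |A|^2 = 9 ordered sum pairs; collecting distinct values, A + A = {-16, -9, -2, 17, 24, 50}, so |A + A| = 6. Thus K = 6/3 = 2. For comparison, the minimum possible |A + A| over all 3-element sets is 2·3 − 1 = 5 (so min K = 5/3), attained only by arithmetic progressions.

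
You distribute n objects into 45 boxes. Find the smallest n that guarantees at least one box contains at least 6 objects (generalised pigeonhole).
n = (6 − 1)·45 + 1 = 226

By the generalised pigeonhole principle, to guarantee some box contains ≥ r objects we need more than (r − 1) · k objects total. Threshold: n = (r − 1) · k + 1. With r = 6 and k = 45: n = 5 · 45 + 1 = 225 + 1 = 226. For n = 225 = 5 · 45, we can put exactly 5 objects in every box, avoiding 6 in any single one — so 226 is tight.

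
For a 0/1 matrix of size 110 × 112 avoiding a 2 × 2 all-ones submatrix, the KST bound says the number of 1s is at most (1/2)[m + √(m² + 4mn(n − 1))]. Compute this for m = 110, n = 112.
z(110, 112; 2, 2) ≤ (1/2)[110 + √(110² + 4·110·112·111)] = (1/2)[110 + √5482180] = 1225.7028

Kővári–Sós–Turán: let r_1, ..., r_110 be the row sums and z = Σ r_i the total number of 1s. Each pair of columns can share at most one row with both entries 1 (else a 2×2 all-ones block appears), so Σ_i C(r_i, 2) ≤ C(112, 2) = 6216. By convexity Σ_i C(r_i, 2) ≥ 110·C(z/110, 2) = z(z − 110)/(2·110), giving z² − 110z − 110·112·111 ≤ 0 and hence z ≤ (1/2)[110 + √(12100 + 4·1367520)] = (1/2)[110 + √5482180] ≈ (1/2)(110 + 2341.4056) = 1225.7028.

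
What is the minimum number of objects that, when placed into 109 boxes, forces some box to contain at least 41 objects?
n = (41 − 1)·109 + 1 = 4361

By the generalised pigeonhole principle, to guarantee some box contains ≥ r objects we need more than (r − 1) · k objects total. Threshold: n = (r − 1) · k + 1. With r = 41 and k = 109: n = 40 · 109 + 1 = 4360 + 1 = 4361. For n = 4360 = 40 · 109, we can put exactly 40 objects in every box, avoiding 41 in any single one — so 4361 is tight.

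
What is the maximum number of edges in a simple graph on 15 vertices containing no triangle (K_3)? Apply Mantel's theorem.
ex(15, K_3) = ⌊15^2/4⌋ = 56

Mantel (1907): a triangle-free graph on n vertices has at most ⌊n^2/4⌋ edges, with equality for the complete bipartite graph K_{⌊n/2⌋, ⌈n/2⌉}. For n = 15: ⌊15^2/4⌋ = ⌊225/4⌋ = 56. The extremal graph is K_{7, 8}, which has 7·8 = 56 edges.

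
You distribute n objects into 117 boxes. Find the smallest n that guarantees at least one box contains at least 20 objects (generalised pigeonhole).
n = (20 − 1)·117 + 1 = 2224

By the generalised pigeonhole principle, to guarantee some box contains ≥ r objects we need more than (r − 1) · k objects total. Threshold: n = (r − 1) · k + 1. With r = 20 and k = 117: n = 19 · 117 + 1 = 2223 + 1 = 2224. For n = 2223 = 19 · 117, we can put exactly 19 objects in every box, avoiding 20 in any single one — so 2224 is tight.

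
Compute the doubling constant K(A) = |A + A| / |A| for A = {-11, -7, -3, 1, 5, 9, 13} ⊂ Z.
K = |A + A| / |A| = 13/7

Enumerate A + A = {a + b : a, b ∈ A}. With |A| = 7, there are |A|^2 = 49 ordered sum pairs; collecting distinct values, A + A = {-22, -18, -14, -10, -6, -2, 2, 6, 10, 14, 18, 22, 26}, so |A + A| = 13. Thus K = 13/7. Here |A + A| = 2|A| − 1 = 13, the minimum possible — so K = 13/7 is minimal, which holds iff A is an arithmetic progression.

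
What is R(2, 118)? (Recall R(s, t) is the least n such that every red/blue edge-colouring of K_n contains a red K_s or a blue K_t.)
R(2, 118) = 118

R(2, k) = k for all k ≥ 2: in a 2-colouring of K_k, either some edge is red (a red K_2) or all edges are blue (a blue K_k). And K_{117} coloured all-blue has no blue K_118, so R(2, 118) > 117. Hence R(2, 118) = 118.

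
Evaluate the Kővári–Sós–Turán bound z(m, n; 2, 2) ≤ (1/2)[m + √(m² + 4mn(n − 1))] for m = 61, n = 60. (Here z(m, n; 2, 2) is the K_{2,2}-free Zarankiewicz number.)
z(61, 60; 2, 2) ≤ (1/2)[61 + √(61² + 4·61·60·59)] = (1/2)[61 + √867481] = 496.1933

Kővári–Sós–Turán: let r_1, ..., r_61 be the row sums and z = Σ r_i the total number of 1s. Each pair of columns can share at most one row with both entries 1 (else a 2×2 all-ones block appears), so Σ_i C(r_i, 2) ≤ C(60, 2) = 1770. By convexity Σ_i C(r_i, 2) ≥ 61·C(z/61, 2) = z(z − 61)/(2·61), giving z² − 61z − 61·60·59 ≤ 0 and hence z ≤ (1/2)[61 + √(3721 + 4·215940)] = (1/2)[61 + √867481] ≈ (1/2)(61 + 931.3866) = 496.1933.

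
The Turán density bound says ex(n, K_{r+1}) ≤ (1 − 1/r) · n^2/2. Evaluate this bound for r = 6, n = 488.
Turán density bound = (5/6) · 488^2/2 = 297680/3 ≈ 99226.6667

Turán's theorem: ex(n, K_{r+1}) is achieved by the complete r-partite Turán graph T(n, r) with parts as balanced as possible, and is at most (1 − 1/r) · n^2/2. For r = 6, n = 488: the density bound is (5/6) · 238144/2 = 297680/3 ≈ 99226.6667. The integer-valued extremum is e(T(488, 6)) = 99226, which is strictly less than the density bound 297680/3 since 6 ∤ 488 (the parts of T(488, 6) cannot all be equal).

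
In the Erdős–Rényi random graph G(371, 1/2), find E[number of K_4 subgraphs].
E[# K_4] = C(371, 4) · (1/2)^C(4, 2) = 776673660 / 2^6 = 194168415/16 = 12135525.9375

For each 4-subset S of vertices (there are C(371, 4) = 776673660 such S), let X_S = 1 if S induces a K_4 (all C(4, 2) = 6 edges present). Then P(X_S = 1) = (1/2)^6 = 1/64. By linearity of expectation, E[# K_4] = C(371, 4) · (1/2)^6 = 776673660 / 64 = 194168415/16 = 12135525.9375.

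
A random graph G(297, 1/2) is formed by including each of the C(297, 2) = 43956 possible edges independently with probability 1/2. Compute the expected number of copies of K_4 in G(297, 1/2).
E[# K_4] = C(297, 4) · (1/2)^C(4, 2) = 317691990 / 2^6 = 158845995/32 = 4963937.34375

For each 4-subset S of vertices (there are C(297, 4) = 317691990 such S), let X_S = 1 if S induces a K_4 (all C(4, 2) = 6 edges present). Then P(X_S = 1) = (1/2)^6 = 1/64. By linearity of expectation, E[# K_4] = C(297, 4) · (1/2)^6 = 317691990 / 64 = 158845995/32 = 4963937.34375.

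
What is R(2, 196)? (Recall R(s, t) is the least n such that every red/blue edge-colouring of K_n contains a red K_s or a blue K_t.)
R(2, 196) = 196

R(2, k) = k for all k ≥ 2: in a 2-colouring of K_k, either some edge is red (a red K_2) or all edges are blue (a blue K_k). And K_{195} coloured all-blue has no blue K_196, so R(2, 196) > 195. Hence R(2, 196) = 196.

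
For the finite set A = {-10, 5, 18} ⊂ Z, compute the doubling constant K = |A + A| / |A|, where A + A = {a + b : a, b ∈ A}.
K = |A + A| / |A| = 6/3 = 2

Enumerate A + A = {a + b : a, b ∈ A}. With |A| = 3, there are |A|^2 = 9 ordered sum pairs; collecting distinct values, A + A = {-20, -5, 8, 10, 23, 36}, so |A + A| = 6. Thus K = 6/3 = 2. For comparison, the minimum possible |A + A| over all 3-element sets is 2·3 − 1 = 5 (so min K = 5/3), attained only by arithmetic progressions.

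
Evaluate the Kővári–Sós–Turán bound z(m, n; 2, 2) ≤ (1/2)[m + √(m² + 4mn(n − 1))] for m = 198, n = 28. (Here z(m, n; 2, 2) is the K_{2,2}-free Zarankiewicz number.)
z(198, 28; 2, 2) ≤ (1/2)[198 + √(198² + 4·198·28·27)] = (1/2)[198 + √637956] = 498.3607

Kővári–Sós–Turán: let r_1, ..., r_198 be the row sums and z = Σ r_i the total number of 1s. Each pair of columns can share at most one row with both entries 1 (else a 2×2 all-ones block appears), so Σ_i C(r_i, 2) ≤ C(28, 2) = 378. By convexity Σ_i C(r_i, 2) ≥ 198·C(z/198, 2) = z(z − 198)/(2·198), giving z² − 198z − 198·28·27 ≤ 0 and hence z ≤ (1/2)[198 + √(39204 + 4·149688)] = (1/2)[198 + √637956] ≈ (1/2)(198 + 798.7215) = 498.3607.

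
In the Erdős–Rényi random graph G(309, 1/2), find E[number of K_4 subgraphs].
E[# K_4] = C(309, 4) · (1/2)^C(4, 2) = 372527001 / 2^6 = 5820734.390625

For each 4-subset S of vertices (there are C(309, 4) = 372527001 such S), let X_S = 1 if S induces a K_4 (all C(4, 2) = 6 edges present). Then P(X_S = 1) = (1/2)^6 = 1/64. By linearity of expectation, E[# K_4] = C(309, 4) · (1/2)^6 = 372527001 / 64 = 5820734.390625.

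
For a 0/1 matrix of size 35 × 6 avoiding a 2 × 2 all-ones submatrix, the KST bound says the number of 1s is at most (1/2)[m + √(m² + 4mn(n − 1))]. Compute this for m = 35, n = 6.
z(35, 6; 2, 2) ≤ (1/2)[35 + √(35² + 4·35·6·5)] = (1/2)[35 + √5425] = 54.3273

Kővári–Sós–Turán: let r_1, ..., r_35 be the row sums and z = Σ r_i the total number of 1s. Each pair of columns can share at most one row with both entries 1 (else a 2×2 all-ones block appears), so Σ_i C(r_i, 2) ≤ C(6, 2) = 15. By convexity Σ_i C(r_i, 2) ≥ 35·C(z/35, 2) = z(z − 35)/(2·35), giving z² − 35z − 35·6·5 ≤ 0 and hence z ≤ (1/2)[35 + √(1225 + 4·1050)] = (1/2)[35 + √5425] ≈ (1/2)(35 + 73.6546) = 54.3273.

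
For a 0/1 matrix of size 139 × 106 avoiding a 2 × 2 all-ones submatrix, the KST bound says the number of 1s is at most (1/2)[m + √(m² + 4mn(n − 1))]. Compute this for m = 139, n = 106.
z(139, 106; 2, 2) ≤ (1/2)[139 + √(139² + 4·139·106·105)] = (1/2)[139 + √6207601] = 1315.2529

Kővári–Sós–Turán: let r_1, ..., r_139 be the row sums and z = Σ r_i the total number of 1s. Each pair of columns can share at most one row with both entries 1 (else a 2×2 all-ones block appears), so Σ_i C(r_i, 2) ≤ C(106, 2) = 5565. By convexity Σ_i C(r_i, 2) ≥ 139·C(z/139, 2) = z(z − 139)/(2·139), giving z² − 139z − 139·106·105 ≤ 0 and hence z ≤ (1/2)[139 + √(19321 + 4·1547070)] = (1/2)[139 + √6207601] ≈ (1/2)(139 + 2491.5058) = 1315.2529.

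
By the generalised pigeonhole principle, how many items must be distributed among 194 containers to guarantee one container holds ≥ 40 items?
n = (40 − 1)·194 + 1 = 7567

By the generalised pigeonhole principle, to guarantee some box contains ≥ r objects we need more than (r − 1) · k objects total. Threshold: n = (r − 1) · k + 1. With r = 40 and k = 194: n = 39 · 194 + 1 = 7566 + 1 = 7567. For n = 7566 = 39 · 194, we can put exactly 39 objects in every box, avoiding 40 in any single one — so 7567 is tight.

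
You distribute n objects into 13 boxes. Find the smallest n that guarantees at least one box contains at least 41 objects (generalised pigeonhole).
n = (41 − 1)·13 + 1 = 521

By the generalised pigeonhole principle, to guarantee some box contains ≥ r objects we need more than (r − 1) · k objects total. Threshold: n = (r − 1) · k + 1. With r = 41 and k = 13: n = 40 · 13 + 1 = 520 + 1 = 521. For n = 520 = 40 · 13, we can put exactly 40 objects in every box, avoiding 41 in any single one — so 521 is tight.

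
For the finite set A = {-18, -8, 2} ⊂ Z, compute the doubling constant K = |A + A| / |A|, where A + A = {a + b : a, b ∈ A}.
K = |A + A| / |A| = 5/3

Enumerate A + A = {a + b : a, b ∈ A}. With |A| = 3, there are |A|^2 = 9 ordered sum pairs; collecting distinct values, A + A = {-36, -26, -16, -6, 4}, so |A + A| = 5. Thus K = 5/3. Here |A + A| = 2|A| − 1 = 5, the minimum possible — so K = 5/3 is minimal, which holds iff A is an arithmetic progression.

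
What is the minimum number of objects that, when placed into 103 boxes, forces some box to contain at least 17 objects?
n = (17 − 1)·103 + 1 = 1649

By the generalised pigeonhole principle, to guarantee some box contains ≥ r objects we need more than (r − 1) · k objects total. Threshold: n = (r − 1) · k + 1. With r = 17 and k = 103: n = 16 · 103 + 1 = 1648 + 1 = 1649. For n = 1648 = 16 · 103, we can put exactly 16 objects in every box, avoiding 17 in any single one — so 1649 is tight.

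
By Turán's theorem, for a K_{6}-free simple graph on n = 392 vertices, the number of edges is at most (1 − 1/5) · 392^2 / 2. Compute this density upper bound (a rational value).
Turán density bound = (4/5) · 392^2/2 = 307328/5 ≈ 61465.6

Turán's theorem: ex(n, K_{r+1}) is achieved by the complete r-partite Turán graph T(n, r) with parts as balanced as possible, and is at most (1 − 1/r) · n^2/2. For r = 5, n = 392: the density bound is (4/5) · 153664/2 = 307328/5 ≈ 61465.6. The integer-valued extremum is e(T(392, 5)) = 61465, which is strictly less than the density bound 307328/5 since 5 ∤ 392 (the parts of T(392, 5) cannot all be equal).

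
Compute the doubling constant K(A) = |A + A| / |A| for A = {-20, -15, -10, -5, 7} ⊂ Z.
K = |A + A| / |A| = 12/5

Enumerate A + A = {a + b : a, b ∈ A}. With |A| = 5, there are |A|^2 = 25 ordered sum pairs; collecting distinct values, A + A = {-40, -35, -30, -25, -20, -15, -13, -10, -8, -3, 2, 14}, so |A + A| = 12. Thus K = 12/5. For comparison, the minimum possible |A + A| over all 5-element sets is 2·5 − 1 = 9 (so min K = 9/5), attained only by arithmetic progressions.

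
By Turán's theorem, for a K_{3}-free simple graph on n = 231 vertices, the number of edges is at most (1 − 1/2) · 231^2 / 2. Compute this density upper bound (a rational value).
Turán density bound = (1/2) · 231^2/2 = 53361/4 ≈ 13340.25

Turán's theorem: ex(n, K_{r+1}) is achieved by the complete r-partite Turán graph T(n, r) with parts as balanced as possible, and is at most (1 − 1/r) · n^2/2. For r = 2, n = 231: the density bound is (1/2) · 53361/2 = 53361/4 ≈ 13340.25. The integer-valued extremum is e(T(231, 2)) = 13340, which is strictly less than the density bound 53361/4 since 2 ∤ 231 (the parts of T(231, 2) cannot all be equal).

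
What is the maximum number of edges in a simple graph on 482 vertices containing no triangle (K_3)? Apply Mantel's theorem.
ex(482, K_3) = ⌊482^2/4⌋ = 58081

Mantel (1907): a triangle-free graph on n vertices has at most ⌊n^2/4⌋ edges, with equality for the complete bipartite graph K_{⌊n/2⌋, ⌈n/2⌉}. For n = 482: ⌊482^2/4⌋ = ⌊232324/4⌋ = 58081. The extremal graph is K_{241, 241}, which has 241·241 = 58081 edges.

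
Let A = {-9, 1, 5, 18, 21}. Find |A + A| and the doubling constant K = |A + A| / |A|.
K = |A + A| / |A| = 15/5 = 3

Enumerate A + A = {a + b : a, b ∈ A}. With |A| = 5, there are |A|^2 = 25 ordered sum pairs; collecting distinct values, A + A = {-18, -8, -4, 2, 6, 9, 10, 12, 19, 22, 23, 26, 36, 39, 42}, so |A + A| = 15. Thus K = 15/5 = 3. For comparison, the minimum possible |A + A| over all 5-element sets is 2·5 − 1 = 9 (so min K = 9/5), attained only by arithmetic progressions.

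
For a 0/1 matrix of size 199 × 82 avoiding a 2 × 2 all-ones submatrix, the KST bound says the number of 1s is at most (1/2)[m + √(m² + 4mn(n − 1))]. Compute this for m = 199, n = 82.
z(199, 82; 2, 2) ≤ (1/2)[199 + √(199² + 4·199·82·81)] = (1/2)[199 + √5326633] = 1253.475

Kővári–Sós–Turán: let r_1, ..., r_199 be the row sums and z = Σ r_i the total number of 1s. Each pair of columns can share at most one row with both entries 1 (else a 2×2 all-ones block appears), so Σ_i C(r_i, 2) ≤ C(82, 2) = 3321. By convexity Σ_i C(r_i, 2) ≥ 199·C(z/199, 2) = z(z − 199)/(2·199), giving z² − 199z − 199·82·81 ≤ 0 and hence z ≤ (1/2)[199 + √(39601 + 4·1321758)] = (1/2)[199 + √5326633] ≈ (1/2)(199 + 2307.95) = 1253.475.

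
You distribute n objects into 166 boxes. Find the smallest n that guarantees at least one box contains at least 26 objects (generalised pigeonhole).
n = (26 − 1)·166 + 1 = 4151

By the generalised pigeonhole principle, to guarantee some box contains ≥ r objects we need more than (r − 1) · k objects total. Threshold: n = (r − 1) · k + 1. With r = 26 and k = 166: n = 25 · 166 + 1 = 4150 + 1 = 4151. For n = 4150 = 25 · 166, we can put exactly 25 objects in every box, avoiding 26 in any single one — so 4151 is tight.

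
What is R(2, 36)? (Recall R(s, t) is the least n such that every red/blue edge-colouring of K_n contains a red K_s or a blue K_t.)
R(2, 36) = 36

R(2, k) = k for all k ≥ 2: in a 2-colouring of K_k, either some edge is red (a red K_2) or all edges are blue (a blue K_k). And K_{35} coloured all-blue has no blue K_36, so R(2, 36) > 35. Hence R(2, 36) = 36.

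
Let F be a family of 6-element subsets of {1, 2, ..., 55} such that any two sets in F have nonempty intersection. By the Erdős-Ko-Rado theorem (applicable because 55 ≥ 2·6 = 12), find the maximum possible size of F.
max |F| = C(54, 5) = 3162510

Erdős-Ko-Rado (1961): when n ≥ 2k, max |F| = C(n−1, k−1). The bound is attained by the star {A : i ∈ A} for any fixed i ∈ [n]. Here C(55−1, 6−1) = C(54, 5) = 3162510.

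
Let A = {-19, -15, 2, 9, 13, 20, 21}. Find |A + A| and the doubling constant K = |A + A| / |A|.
K = |A + A| / |A| = 26/7

Enumerate A + A = {a + b : a, b ∈ A}. With |A| = 7, there are |A|^2 = 49 ordered sum pairs; collecting distinct values, A + A = {-38, -34, -30, -17, -13, -10, -6, -2, 1, 2, 4, 5, 6, 11, 15, 18, 22, 23, 26, 29, 30, 33, 34, 40, 41, 42}, so |A + A| = 26. Thus K = 26/7. For comparison, the minimum possible |A + A| over all 7-element sets is 2·7 − 1 = 13 (so min K = 13/7), attained only by arithmetic progressions.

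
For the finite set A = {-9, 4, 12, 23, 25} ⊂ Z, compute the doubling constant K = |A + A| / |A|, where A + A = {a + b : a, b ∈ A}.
K = |A + A| / |A| = 14/5

Enumerate A + A = {a + b : a, b ∈ A}. With |A| = 5, there are |A|^2 = 25 ordered sum pairs; collecting distinct values, A + A = {-18, -5, 3, 8, 14, 16, 24, 27, 29, 35, 37, 46, 48, 50}, so |A + A| = 14. Thus K = 14/5. For comparison, the minimum possible |A + A| over all 5-element sets is 2·5 − 1 = 9 (so min K = 9/5), attained only by arithmetic progressions.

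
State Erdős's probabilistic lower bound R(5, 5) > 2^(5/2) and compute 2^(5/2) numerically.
2^(5/2) = 5.6569; so R(5, 5) > 5.6569

Colour each edge of K_n uniformly at random with red/blue. The expected number of monochromatic K_5 is C(n, 5) · 2 · 2^(−C(5,2)). If C(n, 5) · 2^(1 − C(5,2)) < 1, then with positive probability no monochromatic K_5 exists, so R(5, 5) > n. The standard estimate C(n, 5) ≤ n^5/5! shows this inequality holds whenever n ≤ 2^(5/2) (since 5! · 2^(C(5,2) − 1) > 2^(5^2/2) ≥ n^5). Hence R(5, 5) > 2^(5/2) = 5.6569.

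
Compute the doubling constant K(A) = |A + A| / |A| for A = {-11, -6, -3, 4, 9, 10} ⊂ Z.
K = |A + A| / |A| = 20/6 = 10/3

Enumerate A + A = {a + b : a, b ∈ A}. With |A| = 6, there are |A|^2 = 36 ordered sum pairs; collecting distinct values, A + A = {-22, -17, -14, -12, -9, -7, -6, -2, -1, 1, 3, 4, 6, 7, 8, 13, 14, 18, 19, 20}, so |A + A| = 20. Thus K = 20/6 = 10/3. For comparison, the minimum possible |A + A| over all 6-element sets is 2·6 − 1 = 11 (so min K = 11/6), attained only by arithmetic progressions.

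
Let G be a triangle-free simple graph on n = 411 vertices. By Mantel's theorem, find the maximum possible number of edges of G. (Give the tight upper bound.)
ex(411, K_3) = ⌊411^2/4⌋ = 42230

Mantel (1907): a triangle-free graph on n vertices has at most ⌊n^2/4⌋ edges, with equality for the complete bipartite graph K_{⌊n/2⌋, ⌈n/2⌉}. For n = 411: ⌊411^2/4⌋ = ⌊168921/4⌋ = 42230. The extremal graph is K_{205, 206}, which has 205·206 = 42230 edges.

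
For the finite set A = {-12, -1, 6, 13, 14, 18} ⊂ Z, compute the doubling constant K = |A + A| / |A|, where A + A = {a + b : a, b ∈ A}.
K = |A + A| / |A| = 20/6 = 10/3

Enumerate A + A = {a + b : a, b ∈ A}. With |A| = 6, there are |A|^2 = 36 ordered sum pairs; collecting distinct values, A + A = {-24, -13, -6, -2, 1, 2, 5, 6, 12, 13, 17, 19, 20, 24, 26, 27, 28, 31, 32, 36}, so |A + A| = 20. Thus K = 20/6 = 10/3. For comparison, the minimum possible |A + A| over all 6-element sets is 2·6 − 1 = 11 (so min K = 11/6), attained only by arithmetic progressions.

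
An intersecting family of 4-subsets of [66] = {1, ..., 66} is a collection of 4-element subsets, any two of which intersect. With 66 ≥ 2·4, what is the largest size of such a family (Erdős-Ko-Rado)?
max |F| = C(65, 3) = 43680

Erdős-Ko-Rado (1961): when n ≥ 2k, max |F| = C(n−1, k−1). The bound is attained by the star {A : i ∈ A} for any fixed i ∈ [n]. Here C(66−1, 4−1) = C(65, 3) = 43680.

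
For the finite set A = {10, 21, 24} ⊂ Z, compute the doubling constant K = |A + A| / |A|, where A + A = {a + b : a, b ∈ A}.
K = |A + A| / |A| = 6/3 = 2

Enumerate A + A = {a + b : a, b ∈ A}. With |A| = 3, there are |A|^2 = 9 ordered sum pairs; collecting distinct values, A + A = {20, 31, 34, 42, 45, 48}, so |A + A| = 6. Thus K = 6/3 = 2. For comparison, the minimum possible |A + A| over all 3-element sets is 2·3 − 1 = 5 (so min K = 5/3), attained only by arithmetic progressions.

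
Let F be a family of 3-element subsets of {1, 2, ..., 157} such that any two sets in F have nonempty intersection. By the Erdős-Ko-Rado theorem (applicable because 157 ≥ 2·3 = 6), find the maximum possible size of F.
max |F| = C(156, 2) = 12090

Erdős-Ko-Rado (1961): when n ≥ 2k, max |F| = C(n−1, k−1). The bound is attained by the star {A : i ∈ A} for any fixed i ∈ [n]. Here C(157−1, 3−1) = C(156, 2) = 12090.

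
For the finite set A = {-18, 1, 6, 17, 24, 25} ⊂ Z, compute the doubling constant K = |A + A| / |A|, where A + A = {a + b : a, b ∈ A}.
K = |A + A| / |A| = 20/6 = 10/3

Enumerate A + A = {a + b : a, b ∈ A}. With |A| = 6, there are |A|^2 = 36 ordered sum pairs; collecting distinct values, A + A = {-36, -17, -12, -1, 2, 6, 7, 12, 18, 23, 25, 26, 30, 31, 34, 41, 42, 48, 49, 50}, so |A + A| = 20. Thus K = 20/6 = 10/3. For comparison, the minimum possible |A + A| over all 6-element sets is 2·6 − 1 = 11 (so min K = 11/6), attained only by arithmetic progressions.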